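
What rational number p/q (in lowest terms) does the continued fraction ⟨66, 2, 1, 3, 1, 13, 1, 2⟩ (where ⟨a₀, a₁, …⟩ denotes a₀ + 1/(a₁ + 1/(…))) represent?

Work from the innermost term outward:
Start with 2.
1 + 1/(2/1) = 1 + 1/2 = 3/2
13 + 1/(3/2) = 13 + 2/3 = 41/3
1 + 1/(41/3) = 1 + 3/41 = 44/41
3 + 1/(44/41) = 3 + 41/44 = 173/44
1 + 1/(173/44) = 1 + 44/173 = 217/173
2 + 1/(217/173) = 2 + 173/217 = 607/217
66 + 1/(607/217) = 66 + 217/607 = 40279/607

40279/607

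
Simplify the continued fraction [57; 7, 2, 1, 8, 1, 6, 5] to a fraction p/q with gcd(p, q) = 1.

Collapse the nested fraction from the inside out:
Start with 5.
6 + 1/(5/1) = 6 + 1/5 = 31/5
1 + 1/(31/5) = 1 + 5/31 = 36/31
8 + 1/(36/31) = 8 + 31/36 = 319/36
1 + 1/(319/36) = 1 + 36/319 = 355/319
2 + 1/(355/319) = 2 + 319/355 = 1029/355
7 + 1/(1029/355) = 7 + 355/1029 = 7558/1029
57 + 1/(7558/1029) = 57 + 1029/7558 = 431835/7558

431835/7558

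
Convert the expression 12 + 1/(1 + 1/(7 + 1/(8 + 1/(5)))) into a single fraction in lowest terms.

Use the convergent recurrence hₖ = aₖ·hₖ₋₁ + hₖ₋₂ (and likewise for the denominators kₖ):
a_0 = 12: 12/1
a_1 = 1: 13/1
a_2 = 7: 103/8
a_3 = 8: 837/65
a_4 = 5: 4288/333

4288/333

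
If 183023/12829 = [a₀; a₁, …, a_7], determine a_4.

Apply division with remainder until the remainder is 0:
183023 = 14·12829 + 3417, so a_0 = 14
12829 = 3·3417 + 2578, so a_1 = 3
3417 = 1·2578 + 839, so a_2 = 1
2578 = 3·839 + 61, so a_3 = 3
839 = 13·61 + 46, so a_4 = 13

13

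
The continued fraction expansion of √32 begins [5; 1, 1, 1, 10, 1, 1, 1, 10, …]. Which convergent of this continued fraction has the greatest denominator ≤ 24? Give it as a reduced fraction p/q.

17/3

a_0 = 5: 5/1  (≤ bound)
a_1 = 1: 6/1  (≤ bound)
a_2 = 1: 11/2  (≤ bound)
a_3 = 1: 17/3  (≤ bound)
a_4 = 10: 181/32  (> 24, stop)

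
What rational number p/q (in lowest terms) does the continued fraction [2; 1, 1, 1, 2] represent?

21/8

a_0 = 2: 2/1
a_1 = 1: 3/1
a_2 = 1: 5/2
a_3 = 1: 8/3
a_4 = 2: 21/8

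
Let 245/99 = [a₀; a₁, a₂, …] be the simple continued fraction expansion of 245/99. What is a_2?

9

245 ÷ 99 → quotient 2, remainder 47
99 ÷ 47 → quotient 2, remainder 5
47 ÷ 5 → quotient 9, remainder 2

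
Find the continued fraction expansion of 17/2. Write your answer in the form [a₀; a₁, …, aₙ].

[8; 2]

17 ÷ 2 → quotient 8, remainder 1
2 ÷ 1 → quotient 2, remainder 0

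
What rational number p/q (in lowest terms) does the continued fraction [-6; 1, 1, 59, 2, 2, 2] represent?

-7903/1438

Work from the innermost term outward:
Start with 2.
2 + 1/(2/1) = 2 + 1/2 = 5/2
2 + 1/(5/2) = 2 + 2/5 = 12/5
59 + 1/(12/5) = 59 + 5/12 = 713/12
1 + 1/(713/12) = 1 + 12/713 = 725/713
1 + 1/(725/713) = 1 + 713/725 = 1438/725
-6 + 1/(1438/725) = -6 + 725/1438 = -7903/1438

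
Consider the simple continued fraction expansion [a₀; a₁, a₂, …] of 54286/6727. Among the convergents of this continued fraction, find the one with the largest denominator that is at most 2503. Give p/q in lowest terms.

a_0 = 8: 8/1  (≤ bound)
a_1 = 14: 113/14  (≤ bound)
a_2 = 3: 347/43  (≤ bound)
a_3 = 5: 1848/229  (≤ bound)
a_4 = 14: 26219/3249  (> 2503, stop)

1848/229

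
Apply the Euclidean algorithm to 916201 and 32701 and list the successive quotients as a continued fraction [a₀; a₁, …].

Repeatedly divide and take the remainder:
916201 ÷ 32701 → quotient 28, remainder 573
32701 ÷ 573 → quotient 57, remainder 40
573 ÷ 40 → quotient 14, remainder 13
40 ÷ 13 → quotient 3, remainder 1
13 ÷ 1 → quotient 13, remainder 0

[28; 57, 14, 3, 13]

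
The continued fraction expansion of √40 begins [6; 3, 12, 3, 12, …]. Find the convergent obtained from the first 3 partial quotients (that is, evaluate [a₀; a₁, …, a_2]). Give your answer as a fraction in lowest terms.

234/37

Build up convergents one term at a time:
a_0 = 6: 6/1
a_1 = 3: 19/3
a_2 = 12: 234/37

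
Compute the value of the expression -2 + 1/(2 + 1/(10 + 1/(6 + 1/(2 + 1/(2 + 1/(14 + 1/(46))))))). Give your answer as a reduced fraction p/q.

Start with 46.
14 + 1/(46/1) = 14 + 1/46 = 645/46
2 + 1/(645/46) = 2 + 46/645 = 1336/645
2 + 1/(1336/645) = 2 + 645/1336 = 3317/1336
6 + 1/(3317/1336) = 6 + 1336/3317 = 21238/3317
10 + 1/(21238/3317) = 10 + 3317/21238 = 215697/21238
2 + 1/(215697/21238) = 2 + 21238/215697 = 452632/215697
-2 + 1/(452632/215697) = -2 + 215697/452632 = -689567/452632

-689567/452632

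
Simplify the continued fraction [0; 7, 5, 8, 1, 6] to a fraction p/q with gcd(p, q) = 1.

317/2281

Starting at the tail and folding back:
Start with 6.
1 + 1/(6/1) = 1 + 1/6 = 7/6
8 + 1/(7/6) = 8 + 6/7 = 62/7
5 + 1/(62/7) = 5 + 7/62 = 317/62
7 + 1/(317/62) = 7 + 62/317 = 2281/317
0 + 1/(2281/317) = 0 + 317/2281 = 317/2281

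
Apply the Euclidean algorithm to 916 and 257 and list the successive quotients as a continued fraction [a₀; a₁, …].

[3; 1, 1, 3, 2, 1, 1, 6]

916 = 3·257 + 145, so a_0 = 3
257 = 1·145 + 112, so a_1 = 1
145 = 1·112 + 33, so a_2 = 1
112 = 3·33 + 13, so a_3 = 3
33 = 2·13 + 7, so a_4 = 2
13 = 1·7 + 6, so a_5 = 1
7 = 1·6 + 1, so a_6 = 1
6 = 6·1 + 0, so a_7 = 6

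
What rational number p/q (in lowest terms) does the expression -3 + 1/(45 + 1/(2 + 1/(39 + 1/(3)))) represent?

Compute successive convergents:
a_0 = -3: -3/1
a_1 = 45: -134/45
a_2 = 2: -271/91
a_3 = 39: -10703/3594
a_4 = 3: -32380/10873

-32380/10873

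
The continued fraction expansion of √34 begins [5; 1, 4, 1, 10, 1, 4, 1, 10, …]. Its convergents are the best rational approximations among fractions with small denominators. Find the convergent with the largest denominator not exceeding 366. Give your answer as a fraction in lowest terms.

2035/349

List convergents until the denominator exceeds the bound:
a_0 = 5: 5/1  (≤ bound)
a_1 = 1: 6/1  (≤ bound)
a_2 = 4: 29/5  (≤ bound)
a_3 = 1: 35/6  (≤ bound)
a_4 = 10: 379/65  (≤ bound)
a_5 = 1: 414/71  (≤ bound)
a_6 = 4: 2035/349  (≤ bound)
a_7 = 1: 2449/420  (> 366, stop)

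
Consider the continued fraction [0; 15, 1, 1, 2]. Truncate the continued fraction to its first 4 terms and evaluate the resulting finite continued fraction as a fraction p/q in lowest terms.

2/31

Start with 1.
1 + 1/(1/1) = 1 + 1/1 = 2/1
15 + 1/(2/1) = 15 + 1/2 = 31/2
0 + 1/(31/2) = 0 + 2/31 = 2/31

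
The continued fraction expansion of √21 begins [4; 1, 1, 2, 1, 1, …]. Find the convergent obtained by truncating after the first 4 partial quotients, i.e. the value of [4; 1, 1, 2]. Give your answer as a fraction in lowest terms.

23/5

a_0 = 4: 4/1
a_1 = 1: 5/1
a_2 = 1: 9/2
a_3 = 2: 23/5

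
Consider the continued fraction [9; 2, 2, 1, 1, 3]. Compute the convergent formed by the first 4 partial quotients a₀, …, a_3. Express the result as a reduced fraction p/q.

66/7

Start with 1.
2 + 1/(1/1) = 2 + 1/1 = 3/1
2 + 1/(3/1) = 2 + 1/3 = 7/3
9 + 1/(7/3) = 9 + 3/7 = 66/7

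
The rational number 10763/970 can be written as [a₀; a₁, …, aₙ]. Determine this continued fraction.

[11; 10, 2, 3, 13]

10763 = 11·970 + 93, so a_0 = 11
970 = 10·93 + 40, so a_1 = 10
93 = 2·40 + 13, so a_2 = 2
40 = 3·13 + 1, so a_3 = 3
13 = 13·1 + 0, so a_4 = 13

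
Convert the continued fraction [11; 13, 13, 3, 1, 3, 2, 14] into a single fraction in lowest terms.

943273/85160

Collapse the nested fraction from the inside out:
Start with 14.
2 + 1/(14/1) = 2 + 1/14 = 29/14
3 + 1/(29/14) = 3 + 14/29 = 101/29
1 + 1/(101/29) = 1 + 29/101 = 130/101
3 + 1/(130/101) = 3 + 101/130 = 491/130
13 + 1/(491/130) = 13 + 130/491 = 6513/491
13 + 1/(6513/491) = 13 + 491/6513 = 85160/6513
11 + 1/(85160/6513) = 11 + 6513/85160 = 943273/85160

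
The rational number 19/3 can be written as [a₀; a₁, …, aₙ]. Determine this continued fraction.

Run the Euclidean algorithm, recording each quotient:
19 ÷ 3 → quotient 6, remainder 1
3 ÷ 1 → quotient 3, remainder 0

[6; 3]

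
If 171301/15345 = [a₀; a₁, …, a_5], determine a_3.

Repeatedly divide and take the remainder:
171301 ÷ 15345 → quotient 11, remainder 2506
15345 ÷ 2506 → quotient 6, remainder 309
2506 ÷ 309 → quotient 8, remainder 34
309 ÷ 34 → quotient 9, remainder 3

9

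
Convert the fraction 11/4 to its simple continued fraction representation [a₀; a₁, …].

Repeatedly divide and take the remainder:
11 = 2·4 + 3, so a_0 = 2
4 = 1·3 + 1, so a_1 = 1
3 = 3·1 + 0, so a_2 = 3

[2; 1, 3]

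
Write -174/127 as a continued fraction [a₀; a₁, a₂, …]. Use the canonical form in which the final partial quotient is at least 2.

[-2; 1, 1, 1, 2, 2, 1, 4]

Apply division with remainder until the remainder is 0:
⌊-174/127⌋ = -2, remainder 80
⌊127/80⌋ = 1, remainder 47
⌊80/47⌋ = 1, remainder 33
⌊47/33⌋ = 1, remainder 14
⌊33/14⌋ = 2, remainder 5
⌊14/5⌋ = 2, remainder 4
⌊5/4⌋ = 1, remainder 1
⌊4/1⌋ = 4, remainder 0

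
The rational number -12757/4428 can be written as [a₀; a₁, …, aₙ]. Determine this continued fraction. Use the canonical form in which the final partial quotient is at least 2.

[-3; 8, 2, 2, 17, 6]

-12757 ÷ 4428 → quotient -3, remainder 527
4428 ÷ 527 → quotient 8, remainder 212
527 ÷ 212 → quotient 2, remainder 103
212 ÷ 103 → quotient 2, remainder 6
103 ÷ 6 → quotient 17, remainder 1
6 ÷ 1 → quotient 6, remainder 0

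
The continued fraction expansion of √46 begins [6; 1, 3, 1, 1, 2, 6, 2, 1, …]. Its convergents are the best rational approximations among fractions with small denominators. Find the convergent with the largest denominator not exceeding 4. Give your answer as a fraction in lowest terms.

List convergents until the denominator exceeds the bound:
a_0 = 6: 6/1  (≤ bound)
a_1 = 1: 7/1  (≤ bound)
a_2 = 3: 27/4  (≤ bound)
a_3 = 1: 34/5  (> 4, stop)

27/4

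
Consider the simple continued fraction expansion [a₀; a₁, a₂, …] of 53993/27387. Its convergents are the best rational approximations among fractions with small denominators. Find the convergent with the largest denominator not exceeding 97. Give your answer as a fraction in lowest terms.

List convergents until the denominator exceeds the bound:
a_0 = 1: 1/1  (≤ bound)
a_1 = 1: 2/1  (≤ bound)
a_2 = 34: 69/35  (≤ bound)
a_3 = 15: 1037/526  (> 97, stop)

69/35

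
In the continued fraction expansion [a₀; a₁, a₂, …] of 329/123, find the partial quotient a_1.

1

329 ÷ 123 → quotient 2, remainder 83
123 ÷ 83 → quotient 1, remainder 40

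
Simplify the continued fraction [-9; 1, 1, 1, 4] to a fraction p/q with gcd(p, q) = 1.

Starting at the tail and folding back:
Start with 4.
1 + 1/(4/1) = 1 + 1/4 = 5/4
1 + 1/(5/4) = 1 + 4/5 = 9/5
1 + 1/(9/5) = 1 + 5/9 = 14/9
-9 + 1/(14/9) = -9 + 9/14 = -117/14

-117/14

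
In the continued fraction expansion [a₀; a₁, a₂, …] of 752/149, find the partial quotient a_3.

2

752 ÷ 149 → quotient 5, remainder 7
149 ÷ 7 → quotient 21, remainder 2
7 ÷ 2 → quotient 3, remainder 1
2 ÷ 1 → quotient 2, remainder 0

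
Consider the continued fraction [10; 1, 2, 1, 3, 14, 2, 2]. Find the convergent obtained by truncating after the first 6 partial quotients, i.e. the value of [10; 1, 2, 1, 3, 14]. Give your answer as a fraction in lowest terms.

2297/214

Start with 14.
3 + 1/(14/1) = 3 + 1/14 = 43/14
1 + 1/(43/14) = 1 + 14/43 = 57/43
2 + 1/(57/43) = 2 + 43/57 = 157/57
1 + 1/(157/57) = 1 + 57/157 = 214/157
10 + 1/(214/157) = 10 + 157/214 = 2297/214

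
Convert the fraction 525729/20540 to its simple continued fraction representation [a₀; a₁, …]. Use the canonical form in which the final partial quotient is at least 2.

Repeatedly divide and take the remainder:
525729 = 25·20540 + 12229, so a_0 = 25
20540 = 1·12229 + 8311, so a_1 = 1
12229 = 1·8311 + 3918, so a_2 = 1
8311 = 2·3918 + 475, so a_3 = 2
3918 = 8·475 + 118, so a_4 = 8
475 = 4·118 + 3, so a_5 = 4
118 = 39·3 + 1, so a_6 = 39
3 = 3·1 + 0, so a_7 = 3

[25; 1, 1, 2, 8, 4, 39, 3]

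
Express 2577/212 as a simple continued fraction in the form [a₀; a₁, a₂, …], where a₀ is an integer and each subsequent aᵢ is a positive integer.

[12; 6, 2, 2, 1, 4]

2577 = 12·212 + 33, so a_0 = 12
212 = 6·33 + 14, so a_1 = 6
33 = 2·14 + 5, so a_2 = 2
14 = 2·5 + 4, so a_3 = 2
5 = 1·4 + 1, so a_4 = 1
4 = 4·1 + 0, so a_5 = 4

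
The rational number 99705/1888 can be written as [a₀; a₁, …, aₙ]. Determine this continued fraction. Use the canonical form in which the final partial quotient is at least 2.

[52; 1, 4, 3, 1, 6, 6, 2]

99705 = 52·1888 + 1529, so a_0 = 52
1888 = 1·1529 + 359, so a_1 = 1
1529 = 4·359 + 93, so a_2 = 4
359 = 3·93 + 80, so a_3 = 3
93 = 1·80 + 13, so a_4 = 1
80 = 6·13 + 2, so a_5 = 6
13 = 6·2 + 1, so a_6 = 6
2 = 2·1 + 0, so a_7 = 2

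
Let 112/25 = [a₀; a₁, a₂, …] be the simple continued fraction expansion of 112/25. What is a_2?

12

112 ÷ 25 → quotient 4, remainder 12
25 ÷ 12 → quotient 2, remainder 1
12 ÷ 1 → quotient 12, remainder 0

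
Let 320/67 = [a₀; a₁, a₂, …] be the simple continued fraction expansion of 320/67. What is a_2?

Apply division with remainder until the remainder is 0:
320 = 4·67 + 52, so a_0 = 4
67 = 1·52 + 15, so a_1 = 1
52 = 3·15 + 7, so a_2 = 3

3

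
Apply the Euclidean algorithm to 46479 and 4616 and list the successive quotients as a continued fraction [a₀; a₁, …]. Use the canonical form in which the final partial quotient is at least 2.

[10; 14, 2, 7, 1, 8, 2]

46479 ÷ 4616 → quotient 10, remainder 319
4616 ÷ 319 → quotient 14, remainder 150
319 ÷ 150 → quotient 2, remainder 19
150 ÷ 19 → quotient 7, remainder 17
19 ÷ 17 → quotient 1, remainder 2
17 ÷ 2 → quotient 8, remainder 1
2 ÷ 1 → quotient 2, remainder 0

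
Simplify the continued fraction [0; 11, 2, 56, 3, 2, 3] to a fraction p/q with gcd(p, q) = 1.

Start with 3.
2 + 1/(3/1) = 2 + 1/3 = 7/3
3 + 1/(7/3) = 3 + 3/7 = 24/7
56 + 1/(24/7) = 56 + 7/24 = 1351/24
2 + 1/(1351/24) = 2 + 24/1351 = 2726/1351
11 + 1/(2726/1351) = 11 + 1351/2726 = 31337/2726
0 + 1/(31337/2726) = 0 + 2726/31337 = 2726/31337

2726/31337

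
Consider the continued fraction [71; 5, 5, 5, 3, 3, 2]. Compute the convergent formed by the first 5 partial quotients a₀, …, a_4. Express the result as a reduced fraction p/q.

30684/431

Build up convergents one term at a time:
a_0 = 71: 71/1
a_1 = 5: 356/5
a_2 = 5: 1851/26
a_3 = 5: 9611/135
a_4 = 3: 30684/431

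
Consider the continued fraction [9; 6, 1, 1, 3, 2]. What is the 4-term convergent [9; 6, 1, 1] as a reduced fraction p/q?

119/13

a_0 = 9: 9/1
a_1 = 6: 55/6
a_2 = 1: 64/7
a_3 = 1: 119/13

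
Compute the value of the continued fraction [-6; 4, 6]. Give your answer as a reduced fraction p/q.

-144/25

Collapse the nested fraction from the inside out:
Start with 6.
4 + 1/(6/1) = 4 + 1/6 = 25/6
-6 + 1/(25/6) = -6 + 6/25 = -144/25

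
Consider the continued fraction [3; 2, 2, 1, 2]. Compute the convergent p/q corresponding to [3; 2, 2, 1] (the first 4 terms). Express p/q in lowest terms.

24/7

Use the convergent recurrence hₖ = aₖ·hₖ₋₁ + hₖ₋₂ (and likewise for the denominators kₖ):
a_0 = 3: 3/1
a_1 = 2: 7/2
a_2 = 2: 17/5
a_3 = 1: 24/7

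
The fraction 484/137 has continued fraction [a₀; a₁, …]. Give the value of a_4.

9

Apply division with remainder until the remainder is 0:
⌊484/137⌋ = 3, remainder 73
⌊137/73⌋ = 1, remainder 64
⌊73/64⌋ = 1, remainder 9
⌊64/9⌋ = 7, remainder 1
⌊9/1⌋ = 9, remainder 0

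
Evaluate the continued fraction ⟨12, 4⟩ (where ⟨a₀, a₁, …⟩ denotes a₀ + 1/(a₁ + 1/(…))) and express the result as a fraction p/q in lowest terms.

49/4

Start with 4.
12 + 1/(4/1) = 12 + 1/4 = 49/4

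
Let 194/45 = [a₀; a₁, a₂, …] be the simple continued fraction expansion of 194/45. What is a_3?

1

Run the Euclidean algorithm, recording each quotient:
194 ÷ 45 → quotient 4, remainder 14
45 ÷ 14 → quotient 3, remainder 3
14 ÷ 3 → quotient 4, remainder 2
3 ÷ 2 → quotient 1, remainder 1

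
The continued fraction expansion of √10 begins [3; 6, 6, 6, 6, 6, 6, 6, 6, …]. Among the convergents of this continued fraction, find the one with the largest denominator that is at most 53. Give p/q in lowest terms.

117/37

a_0 = 3: 3/1  (≤ bound)
a_1 = 6: 19/6  (≤ bound)
a_2 = 6: 117/37  (≤ bound)
a_3 = 6: 721/228  (> 53, stop)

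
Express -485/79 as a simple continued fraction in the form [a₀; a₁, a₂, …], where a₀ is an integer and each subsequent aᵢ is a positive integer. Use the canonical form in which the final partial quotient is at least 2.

[-7; 1, 6, 5, 2]

Repeatedly divide and take the remainder:
⌊-485/79⌋ = -7, remainder 68
⌊79/68⌋ = 1, remainder 11
⌊68/11⌋ = 6, remainder 2
⌊11/2⌋ = 5, remainder 1
⌊2/1⌋ = 2, remainder 0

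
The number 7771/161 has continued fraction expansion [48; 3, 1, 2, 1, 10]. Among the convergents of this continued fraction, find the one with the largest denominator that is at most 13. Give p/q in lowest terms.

531/11

a_0 = 48: 48/1  (≤ bound)
a_1 = 3: 145/3  (≤ bound)
a_2 = 1: 193/4  (≤ bound)
a_3 = 2: 531/11  (≤ bound)
a_4 = 1: 724/15  (> 13, stop)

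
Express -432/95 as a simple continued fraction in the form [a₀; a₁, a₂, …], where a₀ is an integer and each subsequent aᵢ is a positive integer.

Repeatedly divide and take the remainder:
-432 = -5·95 + 43, so a_0 = -5
95 = 2·43 + 9, so a_1 = 2
43 = 4·9 + 7, so a_2 = 4
9 = 1·7 + 2, so a_3 = 1
7 = 3·2 + 1, so a_4 = 3
2 = 2·1 + 0, so a_5 = 2

[-5; 2, 4, 1, 3, 2]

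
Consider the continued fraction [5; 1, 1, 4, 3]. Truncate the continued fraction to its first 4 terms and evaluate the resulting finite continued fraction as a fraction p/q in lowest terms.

50/9

a_0 = 5: 5/1
a_1 = 1: 6/1
a_2 = 1: 11/2
a_3 = 4: 50/9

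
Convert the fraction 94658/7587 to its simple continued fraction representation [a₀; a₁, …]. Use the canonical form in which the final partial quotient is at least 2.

Apply division with remainder until the remainder is 0:
⌊94658/7587⌋ = 12, remainder 3614
⌊7587/3614⌋ = 2, remainder 359
⌊3614/359⌋ = 10, remainder 24
⌊359/24⌋ = 14, remainder 23
⌊24/23⌋ = 1, remainder 1
⌊23/1⌋ = 23, remainder 0

[12; 2, 10, 14, 1, 23]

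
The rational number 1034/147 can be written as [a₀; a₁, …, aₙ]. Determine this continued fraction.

[7; 29, 2, 2]

1034 ÷ 147 → quotient 7, remainder 5
147 ÷ 5 → quotient 29, remainder 2
5 ÷ 2 → quotient 2, remainder 1
2 ÷ 1 → quotient 2, remainder 0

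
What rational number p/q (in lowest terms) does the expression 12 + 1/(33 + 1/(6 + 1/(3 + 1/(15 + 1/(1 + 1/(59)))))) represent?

7411901/616110

Starting at the tail and folding back:
Start with 59.
1 + 1/(59/1) = 1 + 1/59 = 60/59
15 + 1/(60/59) = 15 + 59/60 = 959/60
3 + 1/(959/60) = 3 + 60/959 = 2937/959
6 + 1/(2937/959) = 6 + 959/2937 = 18581/2937
33 + 1/(18581/2937) = 33 + 2937/18581 = 616110/18581
12 + 1/(616110/18581) = 12 + 18581/616110 = 7411901/616110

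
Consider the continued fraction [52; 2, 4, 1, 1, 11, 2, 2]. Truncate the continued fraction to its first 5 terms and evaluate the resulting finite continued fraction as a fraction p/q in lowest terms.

1049/20

a_0 = 52: 52/1
a_1 = 2: 105/2
a_2 = 4: 472/9
a_3 = 1: 577/11
a_4 = 1: 1049/20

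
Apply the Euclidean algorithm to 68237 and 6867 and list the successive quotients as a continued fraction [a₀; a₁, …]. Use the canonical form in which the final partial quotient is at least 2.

Run the Euclidean algorithm, recording each quotient:
68237 = 9·6867 + 6434, so a_0 = 9
6867 = 1·6434 + 433, so a_1 = 1
6434 = 14·433 + 372, so a_2 = 14
433 = 1·372 + 61, so a_3 = 1
372 = 6·61 + 6, so a_4 = 6
61 = 10·6 + 1, so a_5 = 10
6 = 6·1 + 0, so a_6 = 6

[9; 1, 14, 1, 6, 10, 6]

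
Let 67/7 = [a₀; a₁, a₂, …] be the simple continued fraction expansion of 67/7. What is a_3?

67 ÷ 7 → quotient 9, remainder 4
7 ÷ 4 → quotient 1, remainder 3
4 ÷ 3 → quotient 1, remainder 1
3 ÷ 1 → quotient 3, remainder 0

3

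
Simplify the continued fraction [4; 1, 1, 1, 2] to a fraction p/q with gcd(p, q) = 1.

37/8

Start with 2.
1 + 1/(2/1) = 1 + 1/2 = 3/2
1 + 1/(3/2) = 1 + 2/3 = 5/3
1 + 1/(5/3) = 1 + 3/5 = 8/5
4 + 1/(8/5) = 4 + 5/8 = 37/8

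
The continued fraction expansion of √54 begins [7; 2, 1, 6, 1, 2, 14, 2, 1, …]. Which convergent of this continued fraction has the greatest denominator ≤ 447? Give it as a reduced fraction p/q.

485/66

List convergents until the denominator exceeds the bound:
a_0 = 7: 7/1  (≤ bound)
a_1 = 2: 15/2  (≤ bound)
a_2 = 1: 22/3  (≤ bound)
a_3 = 6: 147/20  (≤ bound)
a_4 = 1: 169/23  (≤ bound)
a_5 = 2: 485/66  (≤ bound)
a_6 = 14: 6959/947  (> 447, stop)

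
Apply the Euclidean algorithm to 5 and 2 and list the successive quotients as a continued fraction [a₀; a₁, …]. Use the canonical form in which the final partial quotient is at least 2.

Apply division with remainder until the remainder is 0:
5 = 2·2 + 1, so a_0 = 2
2 = 2·1 + 0, so a_1 = 2

[2; 2]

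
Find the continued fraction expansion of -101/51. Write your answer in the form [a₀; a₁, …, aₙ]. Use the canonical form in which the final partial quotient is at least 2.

[-2; 51]

-101 = -2·51 + 1, so a_0 = -2
51 = 51·1 + 0, so a_1 = 51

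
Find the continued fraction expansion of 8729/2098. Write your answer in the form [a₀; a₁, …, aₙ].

[4; 6, 4, 2, 3, 3, 3]

Apply division with remainder until the remainder is 0:
8729 = 4·2098 + 337, so a_0 = 4
2098 = 6·337 + 76, so a_1 = 6
337 = 4·76 + 33, so a_2 = 4
76 = 2·33 + 10, so a_3 = 2
33 = 3·10 + 3, so a_4 = 3
10 = 3·3 + 1, so a_5 = 3
3 = 3·1 + 0, so a_6 = 3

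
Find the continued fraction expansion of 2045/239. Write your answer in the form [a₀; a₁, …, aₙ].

[8; 1, 1, 3, 1, 12, 2]

Run the Euclidean algorithm, recording each quotient:
2045 ÷ 239 → quotient 8, remainder 133
239 ÷ 133 → quotient 1, remainder 106
133 ÷ 106 → quotient 1, remainder 27
106 ÷ 27 → quotient 3, remainder 25
27 ÷ 25 → quotient 1, remainder 2
25 ÷ 2 → quotient 12, remainder 1
2 ÷ 1 → quotient 2, remainder 0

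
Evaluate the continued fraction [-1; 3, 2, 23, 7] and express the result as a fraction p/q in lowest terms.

Use the convergent recurrence hₖ = aₖ·hₖ₋₁ + hₖ₋₂ (and likewise for the denominators kₖ):
a_0 = -1: -1/1
a_1 = 3: -2/3
a_2 = 2: -5/7
a_3 = 23: -117/164
a_4 = 7: -824/1155

-824/1155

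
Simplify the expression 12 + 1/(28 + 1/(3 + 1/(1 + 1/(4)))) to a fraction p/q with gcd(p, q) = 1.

6463/537

Start with 4.
1 + 1/(4/1) = 1 + 1/4 = 5/4
3 + 1/(5/4) = 3 + 4/5 = 19/5
28 + 1/(19/5) = 28 + 5/19 = 537/19
12 + 1/(537/19) = 12 + 19/537 = 6463/537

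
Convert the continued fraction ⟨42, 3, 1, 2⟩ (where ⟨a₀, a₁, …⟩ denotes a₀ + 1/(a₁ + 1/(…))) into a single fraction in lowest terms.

465/11

Starting at the tail and folding back:
Start with 2.
1 + 1/(2/1) = 1 + 1/2 = 3/2
3 + 1/(3/2) = 3 + 2/3 = 11/3
42 + 1/(11/3) = 42 + 3/11 = 465/11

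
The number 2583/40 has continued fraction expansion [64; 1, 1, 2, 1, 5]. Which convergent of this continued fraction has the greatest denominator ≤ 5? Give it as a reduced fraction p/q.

List convergents until the denominator exceeds the bound:
a_0 = 64: 64/1  (≤ bound)
a_1 = 1: 65/1  (≤ bound)
a_2 = 1: 129/2  (≤ bound)
a_3 = 2: 323/5  (≤ bound)
a_4 = 1: 452/7  (> 5, stop)

323/5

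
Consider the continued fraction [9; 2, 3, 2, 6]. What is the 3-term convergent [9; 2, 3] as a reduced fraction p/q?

66/7

Collapse the nested fraction from the inside out:
Start with 3.
2 + 1/(3/1) = 2 + 1/3 = 7/3
9 + 1/(7/3) = 9 + 3/7 = 66/7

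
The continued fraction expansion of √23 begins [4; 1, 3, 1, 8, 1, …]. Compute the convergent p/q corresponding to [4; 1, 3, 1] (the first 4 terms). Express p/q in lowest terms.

24/5

Start with 1.
3 + 1/(1/1) = 3 + 1/1 = 4/1
1 + 1/(4/1) = 1 + 1/4 = 5/4
4 + 1/(5/4) = 4 + 4/5 = 24/5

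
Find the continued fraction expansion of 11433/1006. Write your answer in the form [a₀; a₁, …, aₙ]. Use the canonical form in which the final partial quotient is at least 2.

[11; 2, 1, 2, 1, 6, 3, 4]

Repeatedly divide and take the remainder:
⌊11433/1006⌋ = 11, remainder 367
⌊1006/367⌋ = 2, remainder 272
⌊367/272⌋ = 1, remainder 95
⌊272/95⌋ = 2, remainder 82
⌊95/82⌋ = 1, remainder 13
⌊82/13⌋ = 6, remainder 4
⌊13/4⌋ = 3, remainder 1
⌊4/1⌋ = 4, remainder 0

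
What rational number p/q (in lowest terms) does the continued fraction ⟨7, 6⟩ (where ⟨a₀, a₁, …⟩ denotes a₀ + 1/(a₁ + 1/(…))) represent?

43/6

Start with 6.
7 + 1/(6/1) = 7 + 1/6 = 43/6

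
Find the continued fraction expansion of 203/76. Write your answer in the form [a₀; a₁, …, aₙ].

⌊203/76⌋ = 2, remainder 51
⌊76/51⌋ = 1, remainder 25
⌊51/25⌋ = 2, remainder 1
⌊25/1⌋ = 25, remainder 0

[2; 1, 2, 25]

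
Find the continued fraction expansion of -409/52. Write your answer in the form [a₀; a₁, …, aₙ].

[-8; 7, 2, 3]

Apply division with remainder until the remainder is 0:
-409 ÷ 52 → quotient -8, remainder 7
52 ÷ 7 → quotient 7, remainder 3
7 ÷ 3 → quotient 2, remainder 1
3 ÷ 1 → quotient 3, remainder 0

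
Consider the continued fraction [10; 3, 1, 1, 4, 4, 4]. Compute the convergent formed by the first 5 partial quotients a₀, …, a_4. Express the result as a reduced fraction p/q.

a_0 = 10: 10/1
a_1 = 3: 31/3
a_2 = 1: 41/4
a_3 = 1: 72/7
a_4 = 4: 329/32

329/32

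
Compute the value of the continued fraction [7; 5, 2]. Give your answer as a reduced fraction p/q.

Compute successive convergents:
a_0 = 7: 7/1
a_1 = 5: 36/5
a_2 = 2: 79/11

79/11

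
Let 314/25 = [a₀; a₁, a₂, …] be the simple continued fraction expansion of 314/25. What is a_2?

Run the Euclidean algorithm, recording each quotient:
⌊314/25⌋ = 12, remainder 14
⌊25/14⌋ = 1, remainder 11
⌊14/11⌋ = 1, remainder 3

1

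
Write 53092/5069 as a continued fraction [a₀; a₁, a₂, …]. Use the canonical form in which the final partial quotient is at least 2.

[10; 2, 9, 15, 1, 1, 2, 3]

53092 = 10·5069 + 2402, so a_0 = 10
5069 = 2·2402 + 265, so a_1 = 2
2402 = 9·265 + 17, so a_2 = 9
265 = 15·17 + 10, so a_3 = 15
17 = 1·10 + 7, so a_4 = 1
10 = 1·7 + 3, so a_5 = 1
7 = 2·3 + 1, so a_6 = 2
3 = 3·1 + 0, so a_7 = 3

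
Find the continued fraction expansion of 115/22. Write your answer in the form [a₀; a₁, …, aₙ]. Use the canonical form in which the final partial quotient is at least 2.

Run the Euclidean algorithm, recording each quotient:
115 = 5·22 + 5, so a_0 = 5
22 = 4·5 + 2, so a_1 = 4
5 = 2·2 + 1, so a_2 = 2
2 = 2·1 + 0, so a_3 = 2

[5; 4, 2, 2]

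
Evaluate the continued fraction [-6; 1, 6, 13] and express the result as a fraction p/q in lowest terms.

Use the convergent recurrence hₖ = aₖ·hₖ₋₁ + hₖ₋₂ (and likewise for the denominators kₖ):
a_0 = -6: -6/1
a_1 = 1: -5/1
a_2 = 6: -36/7
a_3 = 13: -473/92

-473/92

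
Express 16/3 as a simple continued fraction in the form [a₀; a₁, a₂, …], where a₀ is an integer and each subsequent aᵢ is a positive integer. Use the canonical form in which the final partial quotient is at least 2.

[5; 3]

Run the Euclidean algorithm, recording each quotient:
16 = 5·3 + 1, so a_0 = 5
3 = 3·1 + 0, so a_1 = 3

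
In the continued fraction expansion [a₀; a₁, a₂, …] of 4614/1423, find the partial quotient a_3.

⌊4614/1423⌋ = 3, remainder 345
⌊1423/345⌋ = 4, remainder 43
⌊345/43⌋ = 8, remainder 1
⌊43/1⌋ = 43, remainder 0

43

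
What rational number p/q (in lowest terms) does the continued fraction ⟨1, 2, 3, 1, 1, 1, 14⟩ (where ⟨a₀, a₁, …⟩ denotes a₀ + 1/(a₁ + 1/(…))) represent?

527/366

Build up convergents one term at a time:
a_0 = 1: 1/1
a_1 = 2: 3/2
a_2 = 3: 10/7
a_3 = 1: 13/9
a_4 = 1: 23/16
a_5 = 1: 36/25
a_6 = 14: 527/366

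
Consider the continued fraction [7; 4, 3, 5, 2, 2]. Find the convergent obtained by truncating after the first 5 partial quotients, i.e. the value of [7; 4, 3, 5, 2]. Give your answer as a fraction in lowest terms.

1092/151

a_0 = 7: 7/1
a_1 = 4: 29/4
a_2 = 3: 94/13
a_3 = 5: 499/69
a_4 = 2: 1092/151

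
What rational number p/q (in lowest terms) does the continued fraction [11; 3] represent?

Build up convergents one term at a time:
a_0 = 11: 11/1
a_1 = 3: 34/3

34/3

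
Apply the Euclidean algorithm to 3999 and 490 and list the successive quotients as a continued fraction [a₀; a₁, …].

[8; 6, 4, 1, 15]

⌊3999/490⌋ = 8, remainder 79
⌊490/79⌋ = 6, remainder 16
⌊79/16⌋ = 4, remainder 15
⌊16/15⌋ = 1, remainder 1
⌊15/1⌋ = 15, remainder 0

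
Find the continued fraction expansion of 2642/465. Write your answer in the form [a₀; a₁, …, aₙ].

[5; 1, 2, 7, 21]

2642 ÷ 465 → quotient 5, remainder 317
465 ÷ 317 → quotient 1, remainder 148
317 ÷ 148 → quotient 2, remainder 21
148 ÷ 21 → quotient 7, remainder 1
21 ÷ 1 → quotient 21, remainder 0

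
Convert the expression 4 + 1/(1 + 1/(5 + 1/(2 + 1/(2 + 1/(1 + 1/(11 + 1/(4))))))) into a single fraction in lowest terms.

Start with 4.
11 + 1/(4/1) = 11 + 1/4 = 45/4
1 + 1/(45/4) = 1 + 4/45 = 49/45
2 + 1/(49/45) = 2 + 45/49 = 143/49
2 + 1/(143/49) = 2 + 49/143 = 335/143
5 + 1/(335/143) = 5 + 143/335 = 1818/335
1 + 1/(1818/335) = 1 + 335/1818 = 2153/1818
4 + 1/(2153/1818) = 4 + 1818/2153 = 10430/2153

10430/2153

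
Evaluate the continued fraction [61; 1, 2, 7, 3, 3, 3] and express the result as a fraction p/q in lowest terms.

46631/756

Build up convergents one term at a time:
a_0 = 61: 61/1
a_1 = 1: 62/1
a_2 = 2: 185/3
a_3 = 7: 1357/22
a_4 = 3: 4256/69
a_5 = 3: 14125/229
a_6 = 3: 46631/756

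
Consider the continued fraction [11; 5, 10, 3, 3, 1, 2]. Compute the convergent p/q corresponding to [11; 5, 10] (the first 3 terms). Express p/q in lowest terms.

Start with 10.
5 + 1/(10/1) = 5 + 1/10 = 51/10
11 + 1/(51/10) = 11 + 10/51 = 571/51

571/51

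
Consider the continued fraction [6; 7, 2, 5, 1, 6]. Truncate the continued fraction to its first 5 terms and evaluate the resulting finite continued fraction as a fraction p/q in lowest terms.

a_0 = 6: 6/1
a_1 = 7: 43/7
a_2 = 2: 92/15
a_3 = 5: 503/82
a_4 = 1: 595/97

595/97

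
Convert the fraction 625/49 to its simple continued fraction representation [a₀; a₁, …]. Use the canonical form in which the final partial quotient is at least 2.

[12; 1, 3, 12]

625 ÷ 49 → quotient 12, remainder 37
49 ÷ 37 → quotient 1, remainder 12
37 ÷ 12 → quotient 3, remainder 1
12 ÷ 1 → quotient 12, remainder 0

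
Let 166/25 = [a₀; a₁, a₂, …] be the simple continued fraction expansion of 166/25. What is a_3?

1

Repeatedly divide and take the remainder:
166 ÷ 25 → quotient 6, remainder 16
25 ÷ 16 → quotient 1, remainder 9
16 ÷ 9 → quotient 1, remainder 7
9 ÷ 7 → quotient 1, remainder 2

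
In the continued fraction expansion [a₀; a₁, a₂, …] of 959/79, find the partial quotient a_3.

959 ÷ 79 → quotient 12, remainder 11
79 ÷ 11 → quotient 7, remainder 2
11 ÷ 2 → quotient 5, remainder 1
2 ÷ 1 → quotient 2, remainder 0

2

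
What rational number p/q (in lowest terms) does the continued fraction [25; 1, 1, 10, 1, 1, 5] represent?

Start with 5.
1 + 1/(5/1) = 1 + 1/5 = 6/5
1 + 1/(6/5) = 1 + 5/6 = 11/6
10 + 1/(11/6) = 10 + 6/11 = 116/11
1 + 1/(116/11) = 1 + 11/116 = 127/116
1 + 1/(127/116) = 1 + 116/127 = 243/127
25 + 1/(243/127) = 25 + 127/243 = 6202/243

6202/243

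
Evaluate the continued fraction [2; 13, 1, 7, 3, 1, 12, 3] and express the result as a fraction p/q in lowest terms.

37270/17987

Work from the innermost term outward:
Start with 3.
12 + 1/(3/1) = 12 + 1/3 = 37/3
1 + 1/(37/3) = 1 + 3/37 = 40/37
3 + 1/(40/37) = 3 + 37/40 = 157/40
7 + 1/(157/40) = 7 + 40/157 = 1139/157
1 + 1/(1139/157) = 1 + 157/1139 = 1296/1139
13 + 1/(1296/1139) = 13 + 1139/1296 = 17987/1296
2 + 1/(17987/1296) = 2 + 1296/17987 = 37270/17987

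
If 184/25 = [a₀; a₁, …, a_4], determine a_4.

184 = 7·25 + 9, so a_0 = 7
25 = 2·9 + 7, so a_1 = 2
9 = 1·7 + 2, so a_2 = 1
7 = 3·2 + 1, so a_3 = 3
2 = 2·1 + 0, so a_4 = 2

2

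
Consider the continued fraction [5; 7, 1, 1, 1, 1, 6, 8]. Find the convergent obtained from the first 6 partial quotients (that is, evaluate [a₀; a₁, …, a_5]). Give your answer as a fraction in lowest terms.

195/38

a_0 = 5: 5/1
a_1 = 7: 36/7
a_2 = 1: 41/8
a_3 = 1: 77/15
a_4 = 1: 118/23
a_5 = 1: 195/38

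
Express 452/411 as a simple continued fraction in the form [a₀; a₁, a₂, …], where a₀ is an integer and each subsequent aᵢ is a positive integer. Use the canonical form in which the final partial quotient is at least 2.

[1; 10, 41]

452 ÷ 411 → quotient 1, remainder 41
411 ÷ 41 → quotient 10, remainder 1
41 ÷ 1 → quotient 41, remainder 0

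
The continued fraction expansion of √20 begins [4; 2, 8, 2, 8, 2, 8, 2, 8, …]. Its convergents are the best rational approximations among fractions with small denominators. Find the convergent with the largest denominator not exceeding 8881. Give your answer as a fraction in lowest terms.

24476/5473

a_0 = 4: 4/1  (≤ bound)
a_1 = 2: 9/2  (≤ bound)
a_2 = 8: 76/17  (≤ bound)
a_3 = 2: 161/36  (≤ bound)
a_4 = 8: 1364/305  (≤ bound)
a_5 = 2: 2889/646  (≤ bound)
a_6 = 8: 24476/5473  (≤ bound)
a_7 = 2: 51841/11592  (> 8881, stop)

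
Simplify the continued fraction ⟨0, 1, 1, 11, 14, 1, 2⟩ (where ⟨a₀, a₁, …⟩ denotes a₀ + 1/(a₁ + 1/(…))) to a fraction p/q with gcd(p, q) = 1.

531/1018

Build up convergents one term at a time:
a_0 = 0: 0/1
a_1 = 1: 1/1
a_2 = 1: 1/2
a_3 = 11: 12/23
a_4 = 14: 169/324
a_5 = 1: 181/347
a_6 = 2: 531/1018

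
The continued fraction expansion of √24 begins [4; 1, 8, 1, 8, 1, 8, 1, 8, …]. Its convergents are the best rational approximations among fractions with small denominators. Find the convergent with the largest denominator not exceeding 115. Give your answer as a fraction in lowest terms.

List convergents until the denominator exceeds the bound:
a_0 = 4: 4/1  (≤ bound)
a_1 = 1: 5/1  (≤ bound)
a_2 = 8: 44/9  (≤ bound)
a_3 = 1: 49/10  (≤ bound)
a_4 = 8: 436/89  (≤ bound)
a_5 = 1: 485/99  (≤ bound)
a_6 = 8: 4316/881  (> 115, stop)

485/99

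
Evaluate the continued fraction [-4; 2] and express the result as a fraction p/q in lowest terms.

Use the convergent recurrence hₖ = aₖ·hₖ₋₁ + hₖ₋₂ (and likewise for the denominators kₖ):
a_0 = -4: -4/1
a_1 = 2: -7/2

-7/2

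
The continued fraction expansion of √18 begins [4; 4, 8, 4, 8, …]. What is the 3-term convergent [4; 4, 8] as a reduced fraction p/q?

140/33

Start with 8.
4 + 1/(8/1) = 4 + 1/8 = 33/8
4 + 1/(33/8) = 4 + 8/33 = 140/33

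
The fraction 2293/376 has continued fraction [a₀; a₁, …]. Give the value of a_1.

2293 = 6·376 + 37, so a_0 = 6
376 = 10·37 + 6, so a_1 = 10

10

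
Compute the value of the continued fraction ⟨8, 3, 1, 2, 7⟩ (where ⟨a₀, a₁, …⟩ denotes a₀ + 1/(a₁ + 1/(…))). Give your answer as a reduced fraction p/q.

Use the convergent recurrence hₖ = aₖ·hₖ₋₁ + hₖ₋₂ (and likewise for the denominators kₖ):
a_0 = 8: 8/1
a_1 = 3: 25/3
a_2 = 1: 33/4
a_3 = 2: 91/11
a_4 = 7: 670/81

670/81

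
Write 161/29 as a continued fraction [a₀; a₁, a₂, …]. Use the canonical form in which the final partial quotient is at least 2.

⌊161/29⌋ = 5, remainder 16
⌊29/16⌋ = 1, remainder 13
⌊16/13⌋ = 1, remainder 3
⌊13/3⌋ = 4, remainder 1
⌊3/1⌋ = 3, remainder 0

[5; 1, 1, 4, 3]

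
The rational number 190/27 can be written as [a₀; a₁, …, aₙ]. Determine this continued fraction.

[7; 27]

Repeatedly divide and take the remainder:
190 ÷ 27 → quotient 7, remainder 1
27 ÷ 1 → quotient 27, remainder 0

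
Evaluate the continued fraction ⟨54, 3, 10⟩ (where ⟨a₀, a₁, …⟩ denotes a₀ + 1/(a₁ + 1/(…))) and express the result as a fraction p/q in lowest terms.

1684/31

a_0 = 54: 54/1
a_1 = 3: 163/3
a_2 = 10: 1684/31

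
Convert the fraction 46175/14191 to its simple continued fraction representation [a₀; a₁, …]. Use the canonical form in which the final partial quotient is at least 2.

46175 ÷ 14191 → quotient 3, remainder 3602
14191 ÷ 3602 → quotient 3, remainder 3385
3602 ÷ 3385 → quotient 1, remainder 217
3385 ÷ 217 → quotient 15, remainder 130
217 ÷ 130 → quotient 1, remainder 87
130 ÷ 87 → quotient 1, remainder 43
87 ÷ 43 → quotient 2, remainder 1
43 ÷ 1 → quotient 43, remainder 0

[3; 3, 1, 15, 1, 1, 2, 43]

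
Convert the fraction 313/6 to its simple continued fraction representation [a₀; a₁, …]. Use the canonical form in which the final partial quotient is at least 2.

[52; 6]

⌊313/6⌋ = 52, remainder 1
⌊6/1⌋ = 6, remainder 0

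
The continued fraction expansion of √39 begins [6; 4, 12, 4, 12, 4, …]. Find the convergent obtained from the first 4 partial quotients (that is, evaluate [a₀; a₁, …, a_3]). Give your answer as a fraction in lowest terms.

a_0 = 6: 6/1
a_1 = 4: 25/4
a_2 = 12: 306/49
a_3 = 4: 1249/200

1249/200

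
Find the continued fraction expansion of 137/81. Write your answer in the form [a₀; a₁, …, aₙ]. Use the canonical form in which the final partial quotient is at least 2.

[1; 1, 2, 4, 6]

Apply division with remainder until the remainder is 0:
⌊137/81⌋ = 1, remainder 56
⌊81/56⌋ = 1, remainder 25
⌊56/25⌋ = 2, remainder 6
⌊25/6⌋ = 4, remainder 1
⌊6/1⌋ = 6, remainder 0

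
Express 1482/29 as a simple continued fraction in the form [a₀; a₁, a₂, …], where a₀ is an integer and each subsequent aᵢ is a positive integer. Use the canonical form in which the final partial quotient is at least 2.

Repeatedly divide and take the remainder:
1482 = 51·29 + 3, so a_0 = 51
29 = 9·3 + 2, so a_1 = 9
3 = 1·2 + 1, so a_2 = 1
2 = 2·1 + 0, so a_3 = 2

[51; 9, 1, 2]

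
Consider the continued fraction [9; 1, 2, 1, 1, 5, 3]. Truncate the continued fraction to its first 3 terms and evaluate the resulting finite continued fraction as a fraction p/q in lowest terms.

Compute successive convergents:
a_0 = 9: 9/1
a_1 = 1: 10/1
a_2 = 2: 29/3

29/3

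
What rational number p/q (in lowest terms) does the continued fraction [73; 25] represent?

1826/25

Collapse the nested fraction from the inside out:
Start with 25.
73 + 1/(25/1) = 73 + 1/25 = 1826/25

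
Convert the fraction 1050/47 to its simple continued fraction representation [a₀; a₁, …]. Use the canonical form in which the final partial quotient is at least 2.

Run the Euclidean algorithm, recording each quotient:
1050 = 22·47 + 16, so a_0 = 22
47 = 2·16 + 15, so a_1 = 2
16 = 1·15 + 1, so a_2 = 1
15 = 15·1 + 0, so a_3 = 15

[22; 2, 1, 15]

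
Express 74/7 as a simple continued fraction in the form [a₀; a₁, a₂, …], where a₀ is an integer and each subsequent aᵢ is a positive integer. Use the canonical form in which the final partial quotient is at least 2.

[10; 1, 1, 3]

74 = 10·7 + 4, so a_0 = 10
7 = 1·4 + 3, so a_1 = 1
4 = 1·3 + 1, so a_2 = 1
3 = 3·1 + 0, so a_3 = 3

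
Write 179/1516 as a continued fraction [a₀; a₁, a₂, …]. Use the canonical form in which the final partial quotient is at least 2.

179 = 0·1516 + 179, so a_0 = 0
1516 = 8·179 + 84, so a_1 = 8
179 = 2·84 + 11, so a_2 = 2
84 = 7·11 + 7, so a_3 = 7
11 = 1·7 + 4, so a_4 = 1
7 = 1·4 + 3, so a_5 = 1
4 = 1·3 + 1, so a_6 = 1
3 = 3·1 + 0, so a_7 = 3

[0; 8, 2, 7, 1, 1, 1, 3]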